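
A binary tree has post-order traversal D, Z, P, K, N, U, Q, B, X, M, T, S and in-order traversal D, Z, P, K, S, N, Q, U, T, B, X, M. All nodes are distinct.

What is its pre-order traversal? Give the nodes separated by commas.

S, K, P, Z, D, T, Q, N, U, M, X, B

The last element of post-order is the root; it splits in-order into left and right subtrees.
Root S: left subtree has 4 nodes {D, Z, P, K}, right has 7 {N, Q, U, T, B, X, M}.
  Root K: left subtree has 3 nodes {D, Z, P}, right has 0 { }.
    Root P: left subtree has 2 nodes {D, Z}, right has 0 { }.
      Root Z: left subtree has 1 node {D}, right has 0 { }.
  Root T: left subtree has 3 nodes {N, Q, U}, right has 3 {B, X, M}.
    Root Q: left subtree has 1 node {N}, right has 1 {U}.
    Root M: left subtree has 2 nodes {B, X}, right has 0 { }.
      Root X: left subtree has 1 node {B}, right has 0 { }.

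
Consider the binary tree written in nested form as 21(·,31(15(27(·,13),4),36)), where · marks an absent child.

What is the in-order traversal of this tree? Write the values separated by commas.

21, 27, 13, 15, 4, 31, 36

In-order visits the left subtree, then the node, then the right subtree.
At 21: no left child.
Visit 21.
At 21: go right to 31.
  At 31: go left to 15.
    At 15: go left to 27.
      At 27: no left child.
      Visit 27.
      At 27: go right to 13.
        13 is a leaf — visit 13.
    Visit 15.
    At 15: go right to 4.
      4 is a leaf — visit 4.
  Visit 31.
  At 31: go right to 36.
    36 is a leaf — visit 36.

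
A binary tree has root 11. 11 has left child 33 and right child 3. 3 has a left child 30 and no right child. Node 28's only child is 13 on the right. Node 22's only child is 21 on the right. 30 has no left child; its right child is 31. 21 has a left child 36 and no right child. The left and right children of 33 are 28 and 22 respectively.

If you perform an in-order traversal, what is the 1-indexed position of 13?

2

In-order visits the left subtree, then the node, then the right subtree.
At 11: go left to 33.
  At 33: go left to 28.
    At 28: no left child.
    Visit 28.
    At 28: go right to 13.
      13 is a leaf — visit 13.
  Visit 33.
  At 33: go right to 22.
    At 22: no left child.
    Visit 22.
    At 22: go right to 21.
      At 21: go left to 36.
        36 is a leaf — visit 36.
      Visit 21.
      At 21: no right child.
Visit 11.
At 11: go right to 3.
  At 3: go left to 30.
    At 30: no left child.
    Visit 30.
    At 30: go right to 31.
      31 is a leaf — visit 31.
  Visit 3.
  At 3: no right child.
Full in-order sequence: 28, 13, 33, 22, 36, 21, 11, 30, 31, 3.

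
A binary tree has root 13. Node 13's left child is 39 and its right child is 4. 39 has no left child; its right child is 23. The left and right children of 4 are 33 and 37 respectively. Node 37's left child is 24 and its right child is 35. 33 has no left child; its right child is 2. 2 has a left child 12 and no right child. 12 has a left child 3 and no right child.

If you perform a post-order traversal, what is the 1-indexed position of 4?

10

Post-order visits the left subtree, then the right subtree, then the node.
At 13: go left to 39.
  At 39: no left child.
  At 39: go right to 23.
    23 is a leaf — visit 23.
  Visit 39.
At 13: go right to 4.
  At 4: go left to 33.
    At 33: no left child.
    At 33: go right to 2.
      At 2: go left to 12.
        At 12: go left to 3.
          3 is a leaf — visit 3.
        At 12: no right child.
        Visit 12.
      At 2: no right child.
      Visit 2.
    Visit 33.
  At 4: go right to 37.
    At 37: go left to 24.
      24 is a leaf — visit 24.
    At 37: go right to 35.
      35 is a leaf — visit 35.
    Visit 37.
  Visit 4.
Visit 13.
Full post-order sequence: 23, 39, 3, 12, 2, 33, 24, 35, 37, 4, 13.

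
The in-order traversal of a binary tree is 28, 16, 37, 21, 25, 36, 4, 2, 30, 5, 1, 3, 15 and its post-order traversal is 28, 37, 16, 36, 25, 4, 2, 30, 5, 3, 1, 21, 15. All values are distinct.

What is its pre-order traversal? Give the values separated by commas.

The last element of post-order is the root; it splits in-order into left and right subtrees.
Root 15: left subtree has 12 nodes {28, 16, 37, 21, 25, 36, 4, 2, 30, 5, 1, 3}, right has 0 { }.
  Root 21: left subtree has 3 nodes {28, 16, 37}, right has 8 {25, 36, 4, 2, 30, 5, 1, 3}.
    Root 16: left subtree has 1 node {28}, right has 1 {37}.
    Root 1: left subtree has 6 nodes {25, 36, 4, 2, 30, 5}, right has 1 {3}.
      Root 5: left subtree has 5 nodes {25, 36, 4, 2, 30}, right has 0 { }.
        Root 30: left subtree has 4 nodes {25, 36, 4, 2}, right has 0 { }.
          Root 2: left subtree has 3 nodes {25, 36, 4}, right has 0 { }.
            Root 4: left subtree has 2 nodes {25, 36}, right has 0 { }.
              Root 25: left subtree has 0 nodes { }, right has 1 {36}.

15, 21, 16, 28, 37, 1, 5, 30, 2, 4, 25, 36, 3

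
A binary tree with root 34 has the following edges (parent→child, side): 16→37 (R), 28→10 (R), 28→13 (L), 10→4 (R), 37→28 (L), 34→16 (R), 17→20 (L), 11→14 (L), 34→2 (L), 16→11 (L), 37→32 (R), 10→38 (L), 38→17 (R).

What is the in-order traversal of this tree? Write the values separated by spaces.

In-order visits the left subtree, then the node, then the right subtree.
At 34: go left to 2.
  2 is a leaf — visit 2.
Visit 34.
At 34: go right to 16.
  At 16: go left to 11.
    At 11: go left to 14.
      14 is a leaf — visit 14.
    Visit 11.
    At 11: no right child.
  Visit 16.
  At 16: go right to 37.
    At 37: go left to 28.
      At 28: go left to 13.
        13 is a leaf — visit 13.
      Visit 28.
      At 28: go right to 10.
        At 10: go left to 38.
          At 38: no left child.
          Visit 38.
          At 38: go right to 17.
            At 17: go left to 20.
              20 is a leaf — visit 20.
            Visit 17.
            At 17: no right child.
        Visit 10.
        At 10: go right to 4.
          4 is a leaf — visit 4.
    Visit 37.
    At 37: go right to 32.
      32 is a leaf — visit 32.

2 34 14 11 16 13 28 38 20 17 10 4 37 32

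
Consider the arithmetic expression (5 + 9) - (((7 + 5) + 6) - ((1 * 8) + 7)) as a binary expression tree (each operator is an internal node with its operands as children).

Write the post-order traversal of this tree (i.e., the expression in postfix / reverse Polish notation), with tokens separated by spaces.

5 9 + 7 5 + 6 + 1 8 * 7 + - -

Post-order on an expression tree gives postfix notation: for each operator, emit left operand, right operand, then the operator.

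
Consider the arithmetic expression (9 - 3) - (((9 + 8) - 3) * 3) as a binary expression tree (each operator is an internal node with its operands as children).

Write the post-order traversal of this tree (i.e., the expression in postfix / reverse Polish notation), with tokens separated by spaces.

Post-order on an expression tree gives postfix notation: for each operator, emit left operand, right operand, then the operator.

9 3 - 9 8 + 3 - 3 * -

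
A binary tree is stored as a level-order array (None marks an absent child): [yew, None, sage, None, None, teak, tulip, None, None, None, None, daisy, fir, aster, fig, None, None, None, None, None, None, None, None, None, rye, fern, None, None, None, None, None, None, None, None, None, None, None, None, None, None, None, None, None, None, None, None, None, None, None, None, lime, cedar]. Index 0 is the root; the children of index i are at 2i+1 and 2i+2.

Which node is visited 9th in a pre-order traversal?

Pre-order visits the node, then its left subtree, then its right subtree.
Visit yew.
At yew: no left child.
At yew: go right to sage.
  Visit sage.
  At sage: go left to teak.
    Visit teak.
    At teak: go left to daisy.
      Visit daisy.
      At daisy: no left child.
      At daisy: go right to rye.
        Visit rye.
        At rye: no left child.
        At rye: go right to lime.
          lime is a leaf — visit lime.
    At teak: go right to fir.
      Visit fir.
      At fir: go left to fern.
        Visit fern.
        At fern: go left to cedar.
          cedar is a leaf — visit cedar.
        At fern: no right child.
      At fir: no right child.
  At sage: go right to tulip.
    Visit tulip.
    At tulip: go left to aster.
      aster is a leaf — visit aster.
    At tulip: go right to fig.
      fig is a leaf — visit fig.
Full pre-order sequence: yew, sage, teak, daisy, rye, lime, fir, fern, cedar, tulip, aster, fig.

cedar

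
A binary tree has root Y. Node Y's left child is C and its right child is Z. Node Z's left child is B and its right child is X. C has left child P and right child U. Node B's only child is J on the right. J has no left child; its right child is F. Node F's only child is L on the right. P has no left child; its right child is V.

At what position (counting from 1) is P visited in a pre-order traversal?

Pre-order visits the node, then its left subtree, then its right subtree.
Visit Y.
At Y: go left to C.
  Visit C.
  At C: go left to P.
    Visit P.
    At P: no left child.
    At P: go right to V.
      V is a leaf — visit V.
  At C: go right to U.
    U is a leaf — visit U.
At Y: go right to Z.
  Visit Z.
  At Z: go left to B.
    Visit B.
    At B: no left child.
    At B: go right to J.
      Visit J.
      At J: no left child.
      At J: go right to F.
        Visit F.
        At F: no left child.
        At F: go right to L.
          L is a leaf — visit L.
  At Z: go right to X.
    X is a leaf — visit X.
Full pre-order sequence: Y, C, P, V, U, Z, B, J, F, L, X.

3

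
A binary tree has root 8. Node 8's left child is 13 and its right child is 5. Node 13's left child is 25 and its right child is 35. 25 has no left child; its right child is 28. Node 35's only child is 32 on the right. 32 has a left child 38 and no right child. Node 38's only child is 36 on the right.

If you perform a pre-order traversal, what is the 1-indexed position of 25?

3

Pre-order visits the node, then its left subtree, then its right subtree.
Visit 8.
At 8: go left to 13.
  Visit 13.
  At 13: go left to 25.
    Visit 25.
    At 25: no left child.
    At 25: go right to 28.
      28 is a leaf — visit 28.
  At 13: go right to 35.
    Visit 35.
    At 35: no left child.
    At 35: go right to 32.
      Visit 32.
      At 32: go left to 38.
        Visit 38.
        At 38: no left child.
        At 38: go right to 36.
          36 is a leaf — visit 36.
      At 32: no right child.
At 8: go right to 5.
  5 is a leaf — visit 5.
Full pre-order sequence: 8, 13, 25, 28, 35, 32, 38, 36, 5.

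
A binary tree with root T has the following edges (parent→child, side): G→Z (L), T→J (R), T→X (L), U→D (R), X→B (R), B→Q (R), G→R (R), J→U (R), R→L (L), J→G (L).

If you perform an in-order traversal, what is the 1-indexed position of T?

4

In-order visits the left subtree, then the node, then the right subtree.
At T: go left to X.
  At X: no left child.
  Visit X.
  At X: go right to B.
    At B: no left child.
    Visit B.
    At B: go right to Q.
      Q is a leaf — visit Q.
Visit T.
At T: go right to J.
  At J: go left to G.
    At G: go left to Z.
      Z is a leaf — visit Z.
    Visit G.
    At G: go right to R.
      At R: go left to L.
        L is a leaf — visit L.
      Visit R.
      At R: no right child.
  Visit J.
  At J: go right to U.
    At U: no left child.
    Visit U.
    At U: go right to D.
      D is a leaf — visit D.
Full in-order sequence: X, B, Q, T, Z, G, L, R, J, U, D.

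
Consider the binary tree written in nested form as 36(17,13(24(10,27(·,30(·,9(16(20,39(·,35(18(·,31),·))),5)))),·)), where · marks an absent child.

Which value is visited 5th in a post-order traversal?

18

Post-order visits the left subtree, then the right subtree, then the node.
At 36: go left to 17.
  17 is a leaf — visit 17.
At 36: go right to 13.
  At 13: go left to 24.
    At 24: go left to 10.
      10 is a leaf — visit 10.
    At 24: go right to 27.
      At 27: no left child.
      At 27: go right to 30.
        At 30: no left child.
        At 30: go right to 9.
          At 9: go left to 16.
            At 16: go left to 20.
              20 is a leaf — visit 20.
            At 16: go right to 39.
              At 39: no left child.
              At 39: go right to 35.
                At 35: go left to 18.
                  At 18: no left child.
                  At 18: go right to 31.
                    31 is a leaf — visit 31.
                  Visit 18.
                At 35: no right child.
                Visit 35.
              Visit 39.
            Visit 16.
          At 9: go right to 5.
            5 is a leaf — visit 5.
          Visit 9.
        Visit 30.
      Visit 27.
    Visit 24.
  At 13: no right child.
  Visit 13.
Visit 36.
Full post-order sequence: 17, 10, 20, 31, 18, 35, 39, 16, 5, 9, 30, 27, 24, 13, 36.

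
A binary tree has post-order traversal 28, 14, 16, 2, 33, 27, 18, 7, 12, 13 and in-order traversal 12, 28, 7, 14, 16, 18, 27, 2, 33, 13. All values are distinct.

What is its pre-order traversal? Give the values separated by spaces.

13 12 7 28 18 16 14 27 33 2

The last element of post-order is the root; it splits in-order into left and right subtrees.
Root 13: left subtree has 9 nodes {12, 28, 7, 14, 16, 18, 27, 2, 33}, right has 0 { }.
  Root 12: left subtree has 0 nodes { }, right has 8 {28, 7, 14, 16, 18, 27, 2, 33}.
    Root 7: left subtree has 1 node {28}, right has 6 {14, 16, 18, 27, 2, 33}.
      Root 18: left subtree has 2 nodes {14, 16}, right has 3 {27, 2, 33}.
        Root 16: left subtree has 1 node {14}, right has 0 { }.
        Root 27: left subtree has 0 nodes { }, right has 2 {2, 33}.
          Root 33: left subtree has 1 node {2}, right has 0 { }.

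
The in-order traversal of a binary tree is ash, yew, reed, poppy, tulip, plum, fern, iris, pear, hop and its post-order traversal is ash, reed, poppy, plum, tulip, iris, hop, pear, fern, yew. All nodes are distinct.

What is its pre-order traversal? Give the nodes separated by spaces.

The last element of post-order is the root; it splits in-order into left and right subtrees.
Root yew: left subtree has 1 node {ash}, right has 8 {reed, poppy, tulip, plum, fern, iris, pear, hop}.
  Root fern: left subtree has 4 nodes {reed, poppy, tulip, plum}, right has 3 {iris, pear, hop}.
    Root tulip: left subtree has 2 nodes {reed, poppy}, right has 1 {plum}.
      Root poppy: left subtree has 1 node {reed}, right has 0 { }.
    Root pear: left subtree has 1 node {iris}, right has 1 {hop}.

yew ash fern tulip poppy reed plum pear iris hop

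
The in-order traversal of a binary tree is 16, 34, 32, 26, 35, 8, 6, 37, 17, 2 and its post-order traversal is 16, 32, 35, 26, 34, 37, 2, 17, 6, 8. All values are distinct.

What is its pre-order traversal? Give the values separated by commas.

8, 34, 16, 26, 32, 35, 6, 17, 37, 2

The last element of post-order is the root; it splits in-order into left and right subtrees.
Root 8: left subtree has 5 nodes {16, 34, 32, 26, 35}, right has 4 {6, 37, 17, 2}.
  Root 34: left subtree has 1 node {16}, right has 3 {32, 26, 35}.
    Root 26: left subtree has 1 node {32}, right has 1 {35}.
  Root 6: left subtree has 0 nodes { }, right has 3 {37, 17, 2}.
    Root 17: left subtree has 1 node {37}, right has 1 {2}.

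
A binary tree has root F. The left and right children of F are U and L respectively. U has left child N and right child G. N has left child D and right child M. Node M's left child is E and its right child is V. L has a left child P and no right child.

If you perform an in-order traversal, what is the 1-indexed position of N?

2

In-order visits the left subtree, then the node, then the right subtree.
At F: go left to U.
  At U: go left to N.
    At N: go left to D.
      D is a leaf — visit D.
    Visit N.
    At N: go right to M.
      At M: go left to E.
        E is a leaf — visit E.
      Visit M.
      At M: go right to V.
        V is a leaf — visit V.
  Visit U.
  At U: go right to G.
    G is a leaf — visit G.
Visit F.
At F: go right to L.
  At L: go left to P.
    P is a leaf — visit P.
  Visit L.
  At L: no right child.
Full in-order sequence: D, N, E, M, V, U, G, F, P, L.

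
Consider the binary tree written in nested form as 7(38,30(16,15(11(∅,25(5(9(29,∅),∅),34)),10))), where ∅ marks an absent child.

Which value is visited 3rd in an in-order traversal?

In-order visits the left subtree, then the node, then the right subtree.
At 7: go left to 38.
  38 is a leaf — visit 38.
Visit 7.
At 7: go right to 30.
  At 30: go left to 16.
    16 is a leaf — visit 16.
  Visit 30.
  At 30: go right to 15.
    At 15: go left to 11.
      At 11: no left child.
      Visit 11.
      At 11: go right to 25.
        At 25: go left to 5.
          At 5: go left to 9.
            At 9: go left to 29.
              29 is a leaf — visit 29.
            Visit 9.
            At 9: no right child.
          Visit 5.
          At 5: no right child.
        Visit 25.
        At 25: go right to 34.
          34 is a leaf — visit 34.
    Visit 15.
    At 15: go right to 10.
      10 is a leaf — visit 10.
Full in-order sequence: 38, 7, 16, 30, 11, 29, 9, 5, 25, 34, 15, 10.

16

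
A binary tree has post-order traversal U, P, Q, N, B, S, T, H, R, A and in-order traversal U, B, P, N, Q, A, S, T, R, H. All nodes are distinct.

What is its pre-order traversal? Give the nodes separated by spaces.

The last element of post-order is the root; it splits in-order into left and right subtrees.
Root A: left subtree has 5 nodes {U, B, P, N, Q}, right has 4 {S, T, R, H}.
  Root B: left subtree has 1 node {U}, right has 3 {P, N, Q}.
    Root N: left subtree has 1 node {P}, right has 1 {Q}.
  Root R: left subtree has 2 nodes {S, T}, right has 1 {H}.
    Root T: left subtree has 1 node {S}, right has 0 { }.

A B U N P Q R T S H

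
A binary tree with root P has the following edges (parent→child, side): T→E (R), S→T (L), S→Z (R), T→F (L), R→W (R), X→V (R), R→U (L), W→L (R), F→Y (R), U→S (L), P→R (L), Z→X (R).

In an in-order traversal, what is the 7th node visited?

In-order visits the left subtree, then the node, then the right subtree.
At P: go left to R.
  At R: go left to U.
    At U: go left to S.
      At S: go left to T.
        At T: go left to F.
          At F: no left child.
          Visit F.
          At F: go right to Y.
            Y is a leaf — visit Y.
        Visit T.
        At T: go right to E.
          E is a leaf — visit E.
      Visit S.
      At S: go right to Z.
        At Z: no left child.
        Visit Z.
        At Z: go right to X.
          At X: no left child.
          Visit X.
          At X: go right to V.
            V is a leaf — visit V.
    Visit U.
    At U: no right child.
  Visit R.
  At R: go right to W.
    At W: no left child.
    Visit W.
    At W: go right to L.
      L is a leaf — visit L.
Visit P.
At P: no right child.
Full in-order sequence: F, Y, T, E, S, Z, X, V, U, R, W, L, P.

X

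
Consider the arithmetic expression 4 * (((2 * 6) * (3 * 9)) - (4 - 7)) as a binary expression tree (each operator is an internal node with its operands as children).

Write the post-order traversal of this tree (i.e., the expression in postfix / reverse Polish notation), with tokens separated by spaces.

4 2 6 * 3 9 * * 4 7 - - *

Post-order on an expression tree gives postfix notation: for each operator, emit left operand, right operand, then the operator.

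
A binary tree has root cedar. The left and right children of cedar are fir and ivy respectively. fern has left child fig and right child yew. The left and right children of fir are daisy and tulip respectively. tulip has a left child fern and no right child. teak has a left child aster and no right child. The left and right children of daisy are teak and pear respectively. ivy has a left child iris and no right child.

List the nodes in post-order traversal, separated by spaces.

Post-order visits the left subtree, then the right subtree, then the node.
At cedar: go left to fir.
  At fir: go left to daisy.
    At daisy: go left to teak.
      At teak: go left to aster.
        aster is a leaf — visit aster.
      At teak: no right child.
      Visit teak.
    At daisy: go right to pear.
      pear is a leaf — visit pear.
    Visit daisy.
  At fir: go right to tulip.
    At tulip: go left to fern.
      At fern: go left to fig.
        fig is a leaf — visit fig.
      At fern: go right to yew.
        yew is a leaf — visit yew.
      Visit fern.
    At tulip: no right child.
    Visit tulip.
  Visit fir.
At cedar: go right to ivy.
  At ivy: go left to iris.
    iris is a leaf — visit iris.
  At ivy: no right child.
  Visit ivy.
Visit cedar.

aster teak pear daisy fig yew fern tulip fir iris ivy cedar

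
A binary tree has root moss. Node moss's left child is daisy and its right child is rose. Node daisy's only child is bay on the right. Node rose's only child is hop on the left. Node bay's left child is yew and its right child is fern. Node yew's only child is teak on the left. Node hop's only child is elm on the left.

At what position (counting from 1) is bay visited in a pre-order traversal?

Pre-order visits the node, then its left subtree, then its right subtree.
Visit moss.
At moss: go left to daisy.
  Visit daisy.
  At daisy: no left child.
  At daisy: go right to bay.
    Visit bay.
    At bay: go left to yew.
      Visit yew.
      At yew: go left to teak.
        teak is a leaf — visit teak.
      At yew: no right child.
    At bay: go right to fern.
      fern is a leaf — visit fern.
At moss: go right to rose.
  Visit rose.
  At rose: go left to hop.
    Visit hop.
    At hop: go left to elm.
      elm is a leaf — visit elm.
    At hop: no right child.
  At rose: no right child.
Full pre-order sequence: moss, daisy, bay, yew, teak, fern, rose, hop, elm.

3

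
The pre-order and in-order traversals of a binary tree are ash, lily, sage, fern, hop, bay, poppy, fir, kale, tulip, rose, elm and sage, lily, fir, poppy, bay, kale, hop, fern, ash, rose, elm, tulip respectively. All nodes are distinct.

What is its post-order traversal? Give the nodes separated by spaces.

sage fir poppy kale bay hop fern lily elm rose tulip ash

The first element of pre-order is the root; it splits in-order into left and right subtrees.
Root ash: left subtree has 8 nodes {sage, lily, fir, poppy, bay, kale, hop, fern}, right has 3 {rose, elm, tulip}.
  Root lily: left subtree has 1 node {sage}, right has 6 {fir, poppy, bay, kale, hop, fern}.
    Root fern: left subtree has 5 nodes {fir, poppy, bay, kale, hop}, right has 0 { }.
      Root hop: left subtree has 4 nodes {fir, poppy, bay, kale}, right has 0 { }.
        Root bay: left subtree has 2 nodes {fir, poppy}, right has 1 {kale}.
          Root poppy: left subtree has 1 node {fir}, right has 0 { }.
  Root tulip: left subtree has 2 nodes {rose, elm}, right has 0 { }.
    Root rose: left subtree has 0 nodes { }, right has 1 {elm}.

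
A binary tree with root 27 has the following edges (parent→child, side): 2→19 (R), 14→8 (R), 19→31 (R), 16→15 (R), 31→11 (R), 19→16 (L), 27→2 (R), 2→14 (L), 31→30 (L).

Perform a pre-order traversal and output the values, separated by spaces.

27 2 14 8 19 16 15 31 30 11

Pre-order visits the node, then its left subtree, then its right subtree.
Visit 27.
At 27: no left child.
At 27: go right to 2.
  Visit 2.
  At 2: go left to 14.
    Visit 14.
    At 14: no left child.
    At 14: go right to 8.
      8 is a leaf — visit 8.
  At 2: go right to 19.
    Visit 19.
    At 19: go left to 16.
      Visit 16.
      At 16: no left child.
      At 16: go right to 15.
        15 is a leaf — visit 15.
    At 19: go right to 31.
      Visit 31.
      At 31: go left to 30.
        30 is a leaf — visit 30.
      At 31: go right to 11.
        11 is a leaf — visit 11.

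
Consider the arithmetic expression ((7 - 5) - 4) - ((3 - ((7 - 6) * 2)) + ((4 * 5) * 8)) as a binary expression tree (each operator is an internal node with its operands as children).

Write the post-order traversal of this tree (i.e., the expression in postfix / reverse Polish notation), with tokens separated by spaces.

7 5 - 4 - 3 7 6 - 2 * - 4 5 * 8 * + -

Post-order on an expression tree gives postfix notation: for each operator, emit left operand, right operand, then the operator.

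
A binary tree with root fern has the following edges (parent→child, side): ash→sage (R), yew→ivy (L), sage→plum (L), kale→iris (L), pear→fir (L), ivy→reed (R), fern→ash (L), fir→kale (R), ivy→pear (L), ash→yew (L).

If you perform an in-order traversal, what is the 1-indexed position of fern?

In-order visits the left subtree, then the node, then the right subtree.
At fern: go left to ash.
  At ash: go left to yew.
    At yew: go left to ivy.
      At ivy: go left to pear.
        At pear: go left to fir.
          At fir: no left child.
          Visit fir.
          At fir: go right to kale.
            At kale: go left to iris.
              iris is a leaf — visit iris.
            Visit kale.
            At kale: no right child.
        Visit pear.
        At pear: no right child.
      Visit ivy.
      At ivy: go right to reed.
        reed is a leaf — visit reed.
    Visit yew.
    At yew: no right child.
  Visit ash.
  At ash: go right to sage.
    At sage: go left to plum.
      plum is a leaf — visit plum.
    Visit sage.
    At sage: no right child.
Visit fern.
At fern: no right child.
Full in-order sequence: fir, iris, kale, pear, ivy, reed, yew, ash, plum, sage, fern.

11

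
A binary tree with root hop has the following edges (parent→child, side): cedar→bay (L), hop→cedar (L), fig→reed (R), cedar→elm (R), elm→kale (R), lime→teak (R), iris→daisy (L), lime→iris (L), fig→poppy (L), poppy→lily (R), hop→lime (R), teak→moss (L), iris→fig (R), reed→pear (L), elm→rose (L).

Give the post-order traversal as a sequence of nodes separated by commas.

bay, rose, kale, elm, cedar, daisy, lily, poppy, pear, reed, fig, iris, moss, teak, lime, hop

Post-order visits the left subtree, then the right subtree, then the node.
At hop: go left to cedar.
  At cedar: go left to bay.
    bay is a leaf — visit bay.
  At cedar: go right to elm.
    At elm: go left to rose.
      rose is a leaf — visit rose.
    At elm: go right to kale.
      kale is a leaf — visit kale.
    Visit elm.
  Visit cedar.
At hop: go right to lime.
  At lime: go left to iris.
    At iris: go left to daisy.
      daisy is a leaf — visit daisy.
    At iris: go right to fig.
      At fig: go left to poppy.
        At poppy: no left child.
        At poppy: go right to lily.
          lily is a leaf — visit lily.
        Visit poppy.
      At fig: go right to reed.
        At reed: go left to pear.
          pear is a leaf — visit pear.
        At reed: no right child.
        Visit reed.
      Visit fig.
    Visit iris.
  At lime: go right to teak.
    At teak: go left to moss.
      moss is a leaf — visit moss.
    At teak: no right child.
    Visit teak.
  Visit lime.
Visit hop.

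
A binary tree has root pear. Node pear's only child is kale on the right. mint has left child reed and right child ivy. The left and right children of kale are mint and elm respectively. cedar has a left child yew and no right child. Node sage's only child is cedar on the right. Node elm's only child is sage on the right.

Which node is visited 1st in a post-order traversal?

Post-order visits the left subtree, then the right subtree, then the node.
At pear: no left child.
At pear: go right to kale.
  At kale: go left to mint.
    At mint: go left to reed.
      reed is a leaf — visit reed.
    At mint: go right to ivy.
      ivy is a leaf — visit ivy.
    Visit mint.
  At kale: go right to elm.
    At elm: no left child.
    At elm: go right to sage.
      At sage: no left child.
      At sage: go right to cedar.
        At cedar: go left to yew.
          yew is a leaf — visit yew.
        At cedar: no right child.
        Visit cedar.
      Visit sage.
    Visit elm.
  Visit kale.
Visit pear.
Full post-order sequence: reed, ivy, mint, yew, cedar, sage, elm, kale, pear.

reed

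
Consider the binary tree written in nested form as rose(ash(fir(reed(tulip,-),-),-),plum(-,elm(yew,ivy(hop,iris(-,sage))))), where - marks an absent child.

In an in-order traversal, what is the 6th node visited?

plum

In-order visits the left subtree, then the node, then the right subtree.
At rose: go left to ash.
  At ash: go left to fir.
    At fir: go left to reed.
      At reed: go left to tulip.
        tulip is a leaf — visit tulip.
      Visit reed.
      At reed: no right child.
    Visit fir.
    At fir: no right child.
  Visit ash.
  At ash: no right child.
Visit rose.
At rose: go right to plum.
  At plum: no left child.
  Visit plum.
  At plum: go right to elm.
    At elm: go left to yew.
      yew is a leaf — visit yew.
    Visit elm.
    At elm: go right to ivy.
      At ivy: go left to hop.
        hop is a leaf — visit hop.
      Visit ivy.
      At ivy: go right to iris.
        At iris: no left child.
        Visit iris.
        At iris: go right to sage.
          sage is a leaf — visit sage.
Full in-order sequence: tulip, reed, fir, ash, rose, plum, yew, elm, hop, ivy, iris, sage.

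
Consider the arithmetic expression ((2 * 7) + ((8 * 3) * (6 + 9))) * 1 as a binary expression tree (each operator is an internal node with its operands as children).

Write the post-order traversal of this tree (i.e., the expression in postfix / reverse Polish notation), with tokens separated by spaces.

Post-order on an expression tree gives postfix notation: for each operator, emit left operand, right operand, then the operator.

2 7 * 8 3 * 6 9 + * + 1 *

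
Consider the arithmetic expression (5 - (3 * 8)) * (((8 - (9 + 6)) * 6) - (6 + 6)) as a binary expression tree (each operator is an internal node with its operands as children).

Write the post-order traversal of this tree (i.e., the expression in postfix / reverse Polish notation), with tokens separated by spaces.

Post-order on an expression tree gives postfix notation: for each operator, emit left operand, right operand, then the operator.

5 3 8 * - 8 9 6 + - 6 * 6 6 + - *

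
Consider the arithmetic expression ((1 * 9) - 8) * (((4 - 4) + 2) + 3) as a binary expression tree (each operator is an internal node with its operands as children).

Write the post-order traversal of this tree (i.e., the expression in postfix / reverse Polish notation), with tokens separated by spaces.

1 9 * 8 - 4 4 - 2 + 3 + *

Post-order on an expression tree gives postfix notation: for each operator, emit left operand, right operand, then the operator.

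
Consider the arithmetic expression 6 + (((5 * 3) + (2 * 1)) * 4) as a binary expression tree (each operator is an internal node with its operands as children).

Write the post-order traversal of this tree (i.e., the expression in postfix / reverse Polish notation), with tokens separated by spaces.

6 5 3 * 2 1 * + 4 * +

Post-order on an expression tree gives postfix notation: for each operator, emit left operand, right operand, then the operator.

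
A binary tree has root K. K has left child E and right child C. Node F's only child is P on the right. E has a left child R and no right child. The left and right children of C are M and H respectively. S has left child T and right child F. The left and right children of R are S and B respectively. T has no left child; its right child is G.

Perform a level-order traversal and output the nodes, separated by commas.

K, E, C, R, M, H, S, B, T, F, G, P

Level-order visits nodes level by level from the root, left to right within each level.
Level 0: K
Level 1: E, C
Level 2: R, M, H
Level 3: S, B
Level 4: T, F
Level 5: G, P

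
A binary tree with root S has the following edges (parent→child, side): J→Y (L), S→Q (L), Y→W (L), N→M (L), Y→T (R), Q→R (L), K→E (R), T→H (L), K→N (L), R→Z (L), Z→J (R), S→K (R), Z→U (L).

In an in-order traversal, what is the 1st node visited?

U

In-order visits the left subtree, then the node, then the right subtree.
At S: go left to Q.
  At Q: go left to R.
    At R: go left to Z.
      At Z: go left to U.
        U is a leaf — visit U.
      Visit Z.
      At Z: go right to J.
        At J: go left to Y.
          At Y: go left to W.
            W is a leaf — visit W.
          Visit Y.
          At Y: go right to T.
            At T: go left to H.
              H is a leaf — visit H.
            Visit T.
            At T: no right child.
        Visit J.
        At J: no right child.
    Visit R.
    At R: no right child.
  Visit Q.
  At Q: no right child.
Visit S.
At S: go right to K.
  At K: go left to N.
    At N: go left to M.
      M is a leaf — visit M.
    Visit N.
    At N: no right child.
  Visit K.
  At K: go right to E.
    E is a leaf — visit E.
Full in-order sequence: U, Z, W, Y, H, T, J, R, Q, S, M, N, K, E.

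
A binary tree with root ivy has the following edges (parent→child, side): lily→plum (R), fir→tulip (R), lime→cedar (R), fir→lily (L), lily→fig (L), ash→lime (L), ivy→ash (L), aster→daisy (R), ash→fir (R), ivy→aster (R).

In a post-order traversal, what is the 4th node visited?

plum

Post-order visits the left subtree, then the right subtree, then the node.
At ivy: go left to ash.
  At ash: go left to lime.
    At lime: no left child.
    At lime: go right to cedar.
      cedar is a leaf — visit cedar.
    Visit lime.
  At ash: go right to fir.
    At fir: go left to lily.
      At lily: go left to fig.
        fig is a leaf — visit fig.
      At lily: go right to plum.
        plum is a leaf — visit plum.
      Visit lily.
    At fir: go right to tulip.
      tulip is a leaf — visit tulip.
    Visit fir.
  Visit ash.
At ivy: go right to aster.
  At aster: no left child.
  At aster: go right to daisy.
    daisy is a leaf — visit daisy.
  Visit aster.
Visit ivy.
Full post-order sequence: cedar, lime, fig, plum, lily, tulip, fir, ash, daisy, aster, ivy.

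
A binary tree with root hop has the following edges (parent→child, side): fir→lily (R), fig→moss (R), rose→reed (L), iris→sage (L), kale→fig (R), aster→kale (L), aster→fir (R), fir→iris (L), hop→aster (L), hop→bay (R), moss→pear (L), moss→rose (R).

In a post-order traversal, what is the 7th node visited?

sage

Post-order visits the left subtree, then the right subtree, then the node.
At hop: go left to aster.
  At aster: go left to kale.
    At kale: no left child.
    At kale: go right to fig.
      At fig: no left child.
      At fig: go right to moss.
        At moss: go left to pear.
          pear is a leaf — visit pear.
        At moss: go right to rose.
          At rose: go left to reed.
            reed is a leaf — visit reed.
          At rose: no right child.
          Visit rose.
        Visit moss.
      Visit fig.
    Visit kale.
  At aster: go right to fir.
    At fir: go left to iris.
      At iris: go left to sage.
        sage is a leaf — visit sage.
      At iris: no right child.
      Visit iris.
    At fir: go right to lily.
      lily is a leaf — visit lily.
    Visit fir.
  Visit aster.
At hop: go right to bay.
  bay is a leaf — visit bay.
Visit hop.
Full post-order sequence: pear, reed, rose, moss, fig, kale, sage, iris, lily, fir, aster, bay, hop.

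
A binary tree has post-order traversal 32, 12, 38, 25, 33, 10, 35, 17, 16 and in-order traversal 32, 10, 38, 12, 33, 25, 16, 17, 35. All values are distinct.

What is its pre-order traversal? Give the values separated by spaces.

The last element of post-order is the root; it splits in-order into left and right subtrees.
Root 16: left subtree has 6 nodes {32, 10, 38, 12, 33, 25}, right has 2 {17, 35}.
  Root 10: left subtree has 1 node {32}, right has 4 {38, 12, 33, 25}.
    Root 33: left subtree has 2 nodes {38, 12}, right has 1 {25}.
      Root 38: left subtree has 0 nodes { }, right has 1 {12}.
  Root 17: left subtree has 0 nodes { }, right has 1 {35}.

16 10 32 33 38 12 25 17 35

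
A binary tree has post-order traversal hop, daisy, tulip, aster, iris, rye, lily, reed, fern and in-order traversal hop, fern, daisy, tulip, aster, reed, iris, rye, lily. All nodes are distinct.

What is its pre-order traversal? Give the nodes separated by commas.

The last element of post-order is the root; it splits in-order into left and right subtrees.
Root fern: left subtree has 1 node {hop}, right has 7 {daisy, tulip, aster, reed, iris, rye, lily}.
  Root reed: left subtree has 3 nodes {daisy, tulip, aster}, right has 3 {iris, rye, lily}.
    Root aster: left subtree has 2 nodes {daisy, tulip}, right has 0 { }.
      Root tulip: left subtree has 1 node {daisy}, right has 0 { }.
    Root lily: left subtree has 2 nodes {iris, rye}, right has 0 { }.
      Root rye: left subtree has 1 node {iris}, right has 0 { }.

fern, hop, reed, aster, tulip, daisy, lily, rye, iris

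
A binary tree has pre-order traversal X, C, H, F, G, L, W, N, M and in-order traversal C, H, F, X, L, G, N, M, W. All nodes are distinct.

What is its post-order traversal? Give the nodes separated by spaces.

F H C L M N W G X

The first element of pre-order is the root; it splits in-order into left and right subtrees.
Root X: left subtree has 3 nodes {C, H, F}, right has 5 {L, G, N, M, W}.
  Root C: left subtree has 0 nodes { }, right has 2 {H, F}.
    Root H: left subtree has 0 nodes { }, right has 1 {F}.
  Root G: left subtree has 1 node {L}, right has 3 {N, M, W}.
    Root W: left subtree has 2 nodes {N, M}, right has 0 { }.
      Root N: left subtree has 0 nodes { }, right has 1 {M}.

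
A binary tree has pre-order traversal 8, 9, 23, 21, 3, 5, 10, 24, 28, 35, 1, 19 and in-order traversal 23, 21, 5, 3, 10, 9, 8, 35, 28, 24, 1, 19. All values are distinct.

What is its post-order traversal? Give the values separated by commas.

5, 10, 3, 21, 23, 9, 35, 28, 19, 1, 24, 8

The first element of pre-order is the root; it splits in-order into left and right subtrees.
Root 8: left subtree has 6 nodes {23, 21, 5, 3, 10, 9}, right has 5 {35, 28, 24, 1, 19}.
  Root 9: left subtree has 5 nodes {23, 21, 5, 3, 10}, right has 0 { }.
    Root 23: left subtree has 0 nodes { }, right has 4 {21, 5, 3, 10}.
      Root 21: left subtree has 0 nodes { }, right has 3 {5, 3, 10}.
        Root 3: left subtree has 1 node {5}, right has 1 {10}.
  Root 24: left subtree has 2 nodes {35, 28}, right has 2 {1, 19}.
    Root 28: left subtree has 1 node {35}, right has 0 { }.
    Root 1: left subtree has 0 nodes { }, right has 1 {19}.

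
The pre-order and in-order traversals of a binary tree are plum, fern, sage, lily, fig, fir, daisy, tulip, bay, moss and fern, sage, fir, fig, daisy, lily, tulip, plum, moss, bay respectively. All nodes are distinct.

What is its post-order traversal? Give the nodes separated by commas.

The first element of pre-order is the root; it splits in-order into left and right subtrees.
Root plum: left subtree has 7 nodes {fern, sage, fir, fig, daisy, lily, tulip}, right has 2 {moss, bay}.
  Root fern: left subtree has 0 nodes { }, right has 6 {sage, fir, fig, daisy, lily, tulip}.
    Root sage: left subtree has 0 nodes { }, right has 5 {fir, fig, daisy, lily, tulip}.
      Root lily: left subtree has 3 nodes {fir, fig, daisy}, right has 1 {tulip}.
        Root fig: left subtree has 1 node {fir}, right has 1 {daisy}.
  Root bay: left subtree has 1 node {moss}, right has 0 { }.

fir, daisy, fig, tulip, lily, sage, fern, moss, bay, plum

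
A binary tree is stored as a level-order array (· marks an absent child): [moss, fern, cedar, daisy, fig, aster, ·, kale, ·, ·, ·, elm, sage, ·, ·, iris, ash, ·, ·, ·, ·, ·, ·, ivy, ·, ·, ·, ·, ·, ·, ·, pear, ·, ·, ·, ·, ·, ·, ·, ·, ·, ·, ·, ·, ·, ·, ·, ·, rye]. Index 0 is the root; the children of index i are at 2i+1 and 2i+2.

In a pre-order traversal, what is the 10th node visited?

aster

Pre-order visits the node, then its left subtree, then its right subtree.
Visit moss.
At moss: go left to fern.
  Visit fern.
  At fern: go left to daisy.
    Visit daisy.
    At daisy: go left to kale.
      Visit kale.
      At kale: go left to iris.
        Visit iris.
        At iris: go left to pear.
          pear is a leaf — visit pear.
        At iris: no right child.
      At kale: go right to ash.
        ash is a leaf — visit ash.
    At daisy: no right child.
  At fern: go right to fig.
    fig is a leaf — visit fig.
At moss: go right to cedar.
  Visit cedar.
  At cedar: go left to aster.
    Visit aster.
    At aster: go left to elm.
      Visit elm.
      At elm: go left to ivy.
        Visit ivy.
        At ivy: no left child.
        At ivy: go right to rye.
          rye is a leaf — visit rye.
      At elm: no right child.
    At aster: go right to sage.
      sage is a leaf — visit sage.
  At cedar: no right child.
Full pre-order sequence: moss, fern, daisy, kale, iris, pear, ash, fig, cedar, aster, elm, ivy, rye, sage.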